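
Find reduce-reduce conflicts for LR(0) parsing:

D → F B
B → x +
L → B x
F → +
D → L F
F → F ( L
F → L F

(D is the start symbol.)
A reduce-reduce conflict occurs when an LR(0) state has two complete items [A → α .] and [B → β .] — both call for a reduction, and with no lookahead the parser cannot choose between them.

Augment with D' → D and build the canonical LR(0) collection (I0 = CLOSURE({[D' → . D]}), then GOTO on every symbol after a dot until no new states appear). It has 15 states:
  I0: { [B → . x +], [D → . F B], [D → . L F], [D' → . D], [F → . +], [F → . F ( L], [F → . L F], [L → . B x] }  — shift
  I1: { [F → + .] }  — reduce
  I2: { [L → B . x] }  — shift
  I3: { [D' → D .] }  — accept
  I4: { [B → . x +], [D → F . B], [F → F . ( L] }  — shift
  I5: { [B → . x +], [D → L . F], [F → . +], [F → . F ( L], [F → . L F], [F → L . F], [L → . B x] }  — shift
  I6: { [B → x . +] }  — shift
  I7: { [B → x + .] }  — reduce
  I8: { [D → L F .], [F → F . ( L], [F → L F .] }  — shift, 2 reduces
  I9: { [B → . x +], [F → . +], [F → . F ( L], [F → . L F], [F → L . F], [L → . B x] }  — shift
  I10: { [F → F . ( L], [F → L F .] }  — shift, reduce
  I11: { [B → . x +], [F → F ( . L], [L → . B x] }  — shift
  I12: { [F → F ( L .] }  — reduce
  I13: { [D → F B .] }  — reduce
  I14: { [L → B x .] }  — reduce

I8 contains complete items [D → L F .], [F → L F .] — reduce-reduce conflict.

Answer: Yes — I8: [D → L F .] vs [F → L F .]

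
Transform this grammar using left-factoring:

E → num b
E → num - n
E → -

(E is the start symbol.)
E → num E'
E' → b
E' → - n
E → -

Left-factoring transforms A → αβ₁ | αβ₂ into A → αA' and A' → β₁ | β₂
(α is the longest common prefix among the alternatives). Repeat until
no nonterminal has two alternatives with a common prefix.

Round 1: E has alternatives sharing prefix 'num'. Introduce E': E → num E'
  Add: E' → b
  Add: E' → - n

No remaining common prefixes — done.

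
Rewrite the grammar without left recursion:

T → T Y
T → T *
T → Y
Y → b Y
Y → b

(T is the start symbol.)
T → Y T'
T' → Y T'
T' → * T'
T' → ε
Y → b Y
Y → b

T is directly left-recursive. The standard transformation for
  A → A α₁ | ... | A α_m | β₁ | ... | β_n
is
  A  → β₁ A' | ... | β_n A'
  A' → α₁ A' | ... | α_m A' | ε

T → Y becomes T → Y T'
T → T Y becomes T' → Y T'
T → T * becomes T' → * T'
Add T' → ε

Productions for other non-terminals are unchanged:
  Y → b Y
  Y → b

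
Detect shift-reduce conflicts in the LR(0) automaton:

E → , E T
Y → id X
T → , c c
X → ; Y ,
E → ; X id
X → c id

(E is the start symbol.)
A shift-reduce conflict occurs when an LR(0) state has both:
  - a complete (reduce) item [A → α .] (dot at the end), and
  - a shift item [B → β . c γ] (dot before a terminal).

Augment with E' → E and build the canonical LR(0) collection (I0 = CLOSURE({[E' → . E]}), then GOTO on every symbol after a dot until no new states appear). It has 18 states:
  I0: { [E → . , E T], [E → . ; X id], [E' → . E] }  — shift
  I1: { [E → , . E T], [E → . , E T], [E → . ; X id] }  — shift
  I2: { [E → ; . X id], [X → . ; Y ,], [X → . c id] }  — shift
  I3: { [E' → E .] }  — accept
  I4: { [X → ; . Y ,], [Y → . id X] }  — shift
  I5: { [E → ; X . id] }  — shift
  I6: { [X → c . id] }  — shift
  I7: { [X → c id .] }  — reduce
  I8: { [E → ; X id .] }  — reduce
  I9: { [X → ; Y . ,] }  — shift
  I10: { [X → . ; Y ,], [X → . c id], [Y → id . X] }  — shift
  I11: { [Y → id X .] }  — reduce
  I12: { [X → ; Y , .] }  — reduce
  I13: { [E → , E . T], [T → . , c c] }  — shift
  I14: { [T → , . c c] }  — shift
  I15: { [E → , E T .] }  — reduce
  I16: { [T → , c . c] }  — shift
  I17: { [T → , c c .] }  — reduce

No state contains both a complete item and a shift item.

Answer: No shift-reduce conflicts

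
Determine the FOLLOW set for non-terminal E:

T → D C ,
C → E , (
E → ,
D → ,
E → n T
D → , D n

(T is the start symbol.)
{ ',' }

In C → E , (: E is followed by ',' '(', add FIRST(',' '(') \ {ε} = { ',' }

Taking the union: FOLLOW(E) = { ',' }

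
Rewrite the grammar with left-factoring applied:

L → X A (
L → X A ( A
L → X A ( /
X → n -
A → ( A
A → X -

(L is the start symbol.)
Left-factoring transforms A → αβ₁ | αβ₂ into A → αA' and A' → β₁ | β₂
(α is the longest common prefix among the alternatives). Repeat until
no nonterminal has two alternatives with a common prefix.

Round 1: L has alternatives sharing prefix 'X A ('. Introduce L': L → X A ( L'
  Add: L' → ε
  Add: L' → A
  Add: L' → /

No remaining common prefixes — done.

Resulting grammar:
L → X A ( L'
L' → ε
L' → A
L' → /
X → n -
A → ( A
A → X -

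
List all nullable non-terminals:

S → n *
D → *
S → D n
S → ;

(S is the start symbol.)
A non-terminal is nullable if it can derive ε (the empty string): either it has an ε-production, or it has a production whose right-hand side consists entirely of nullable non-terminals.

There are no ε-productions, so no non-terminal can derive ε.
No non-terminals are nullable.

Answer: None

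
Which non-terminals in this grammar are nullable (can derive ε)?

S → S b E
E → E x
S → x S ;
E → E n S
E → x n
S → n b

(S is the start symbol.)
A non-terminal is nullable if it can derive ε (the empty string): either it has an ε-production, or it has a production whose right-hand side consists entirely of nullable non-terminals.

There are no ε-productions, so no non-terminal can derive ε.
No non-terminals are nullable.

Answer: None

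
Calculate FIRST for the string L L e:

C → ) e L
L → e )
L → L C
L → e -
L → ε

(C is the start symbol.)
FIRST sets of the non-terminals involved (from the grammar, by fixed-point iteration):
  FIRST(L) = { ')', 'e', ε }

To compute FIRST(L L e), process the symbols left to right:
Symbol L is a non-terminal. Add FIRST(L) \ {ε} = { ')', 'e' }
L is nullable (ε ∈ FIRST(L)), continue to the next symbol.
Symbol L is a non-terminal. Add FIRST(L) \ {ε} = { ')', 'e' }
L is nullable (ε ∈ FIRST(L)), continue to the next symbol.
Symbol e is a terminal. Add 'e' and stop.
FIRST(L L e) = { ')', 'e' }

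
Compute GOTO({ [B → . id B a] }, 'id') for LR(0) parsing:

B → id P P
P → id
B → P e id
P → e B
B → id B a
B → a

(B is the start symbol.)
{ [B → . P e id], [B → . a], [B → . id B a], [B → . id P P], [B → id . B a], [P → . e B], [P → . id] }

GOTO(I, 'id') = CLOSURE({ [A → αX.β] : [A → α.Xβ] ∈ I, X = 'id' })

Items with dot before 'id', with the dot advanced:
  [B → . id B a] → [B → id . B a]
Closure of the advanced items:
  [B → id . B a] has the dot before B: add [B → . id P P], [B → . P e id], [B → . id B a], [B → . a]
  [B → . P e id] has the dot before P: add [P → . id], [P → . e B]

GOTO = { [B → . P e id], [B → . a], [B → . id B a], [B → . id P P], [B → id . B a], [P → . e B], [P → . id] }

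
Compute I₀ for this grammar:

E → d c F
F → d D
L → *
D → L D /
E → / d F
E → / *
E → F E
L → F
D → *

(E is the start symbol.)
First, augment the grammar with E' → E
I₀ = CLOSURE({ [E' → . E] }):
  [E' → . E] has the dot before E: add [E → . d c F], [E → . / d F], [E → . / *], [E → . F E]
  [E → . F E] has the dot before F: add [F → . d D]
No further items can be added.

I₀ = { [E → . / *], [E → . / d F], [E → . F E], [E → . d c F], [E' → . E], [F → . d D] }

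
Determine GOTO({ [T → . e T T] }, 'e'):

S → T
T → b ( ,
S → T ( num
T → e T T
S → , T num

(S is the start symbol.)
GOTO(I, 'e') = CLOSURE({ [A → αX.β] : [A → α.Xβ] ∈ I, X = 'e' })

Items with dot before 'e', with the dot advanced:
  [T → . e T T] → [T → e . T T]
Closure of the advanced items:
  [T → e . T T] has the dot before T: add [T → . b ( ,], [T → . e T T]

GOTO = { [T → . b ( ,], [T → . e T T], [T → e . T T] }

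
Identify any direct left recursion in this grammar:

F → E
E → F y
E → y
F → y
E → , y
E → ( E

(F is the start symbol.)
No direct left recursion

Direct left recursion occurs when N → N α for some non-terminal N (the right-hand side begins with the left-hand side itself).

F → E: starts with E
E → F y: starts with F
E → y: starts with y
F → y: starts with y
E → , y: starts with ','
E → ( E: starts with '('

No direct left recursion found.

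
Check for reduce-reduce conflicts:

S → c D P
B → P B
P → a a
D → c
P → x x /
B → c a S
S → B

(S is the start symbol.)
No reduce-reduce conflicts

A reduce-reduce conflict occurs when an LR(0) state has two complete items [A → α .] and [B → β .] — both call for a reduction, and with no lookahead the parser cannot choose between them.

Augment with S' → S and build the canonical LR(0) collection (I0 = CLOSURE({[S' → . S]}), then GOTO on every symbol after a dot until no new states appear). It has 17 states:
  I0: { [B → . P B], [B → . c a S], [P → . a a], [P → . x x /], [S → . B], [S → . c D P], [S' → . S] }  — shift
  I1: { [S → B .] }  — reduce
  I2: { [B → . P B], [B → . c a S], [B → P . B], [P → . a a], [P → . x x /] }  — shift
  I3: { [S' → S .] }  — accept
  I4: { [P → a . a] }  — shift
  I5: { [B → c . a S], [D → . c], [S → c . D P] }  — shift
  I6: { [P → x . x /] }  — shift
  I7: { [P → x x . /] }  — shift
  I8: { [P → x x / .] }  — reduce
  I9: { [P → . a a], [P → . x x /], [S → c D . P] }  — shift
  I10: { [B → . P B], [B → . c a S], [B → c a . S], [P → . a a], [P → . x x /], [S → . B], [S → . c D P] }  — shift
  I11: { [D → c .] }  — reduce
  I12: { [B → c a S .] }  — reduce
  I13: { [S → c D P .] }  — reduce
  I14: { [P → a a .] }  — reduce
  I15: { [B → P B .] }  — reduce
  I16: { [B → c . a S] }  — shift

No state contains more than one complete item.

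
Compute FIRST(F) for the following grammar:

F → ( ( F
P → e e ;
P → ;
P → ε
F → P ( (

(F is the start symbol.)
To compute FIRST(F), examine every production with F on the left-hand side, reading each right-hand side left to right until a non-nullable symbol is reached.

FIRST sets of the other non-terminals involved (by the same procedure, iterated to a fixed point):
  FIRST(P) = { ';', 'e', ε }

From F → ( ( F:
  - '(' is a terminal: add '(' and stop
From F → P ( (:
  - P is a non-terminal: add FIRST(P) \ {ε} = { ';', 'e' }
    P is nullable, so continue to the next symbol
  - '(' is a terminal: add '(' and stop

Collecting: FIRST(F) = { '(', ';', 'e' }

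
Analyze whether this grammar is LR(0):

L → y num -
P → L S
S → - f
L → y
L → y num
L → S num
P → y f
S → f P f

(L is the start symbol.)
A grammar is LR(0) if no state in the canonical LR(0) collection has:
  - both a shift item (dot before a terminal) and a complete item (shift-reduce conflict), or
  - two or more complete items (reduce-reduce conflict; the accept item [L' → L .] counts as a complete item here).

Augment with L' → L and build the canonical LR(0) collection (I0 = CLOSURE({[L' → . L]}), then GOTO on every symbol after a dot until no new states appear). It has 16 states:
  I0: { [L → . S num], [L → . y num -], [L → . y num], [L → . y], [L' → . L], [S → . - f], [S → . f P f] }  — shift
  I1: { [S → - . f] }  — shift
  I2: { [L' → L .] }  — accept
  I3: { [L → S . num] }  — shift
  I4: { [L → . S num], [L → . y num -], [L → . y num], [L → . y], [P → . L S], [P → . y f], [S → . - f], [S → . f P f], [S → f . P f] }  — shift
  I5: { [L → y . num -], [L → y . num], [L → y .] }  — shift, reduce
  I6: { [L → y num . -], [L → y num .] }  — shift, reduce
  I7: { [L → y num - .] }  — reduce
  I8: { [P → L . S], [S → . - f], [S → . f P f] }  — shift
  I9: { [S → f P . f] }  — shift
  I10: { [L → y . num -], [L → y . num], [L → y .], [P → y . f] }  — shift, reduce
  I11: { [P → y f .] }  — reduce
  I12: { [S → f P f .] }  — reduce
  I13: { [P → L S .] }  — reduce
  I14: { [L → S num .] }  — reduce
  I15: { [S → - f .] }  — reduce

Conflict in state I5:
  Shift-reduce conflict between [L → y .] and [L → y . num]
So the grammar is NOT LR(0).

Answer: No. Shift-reduce conflict between [L → y .] and [L → y . num]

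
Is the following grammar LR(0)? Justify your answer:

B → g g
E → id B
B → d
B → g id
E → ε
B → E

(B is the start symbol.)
No. Shift-reduce conflict between [E → .] and [B → . d]

Augment with B' → B and build the canonical LR(0) collection (I0 = CLOSURE({[B' → . B]}), then GOTO on every symbol after a dot until no new states appear). It has 9 states:
  I0: { [B → . E], [B → . d], [B → . g g], [B → . g id], [B' → . B], [E → . id B], [E → .] }  — shift, reduce
  I1: { [B' → B .] }  — accept
  I2: { [B → E .] }  — reduce
  I3: { [B → d .] }  — reduce
  I4: { [B → g . g], [B → g . id] }  — shift
  I5: { [B → . E], [B → . d], [B → . g g], [B → . g id], [E → . id B], [E → .], [E → id . B] }  — shift, reduce
  I6: { [E → id B .] }  — reduce
  I7: { [B → g g .] }  — reduce
  I8: { [B → g id .] }  — reduce

Conflict in state I0:
  Shift-reduce conflict between [E → .] and [B → . d]
So the grammar is NOT LR(0).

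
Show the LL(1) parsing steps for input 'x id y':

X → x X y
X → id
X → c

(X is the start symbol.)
LL(1) parsing maintains a stack (initially the start symbol over $) and the input. At each step: if the stack top is a terminal, match it against the current input token; if it is a non-terminal N, replace it with the RHS of M[N, lookahead] (the unique production whose predict set contains the lookahead).

Stack is shown with the top on the left.

Stack    Input     Action
-------------------------
X $      x id y $  output X → x X y
x X y $  x id y $  match 'x'
X y $    id y $    output X → id
id y $   id y $    match 'id'
y $      y $       match 'y'
$        $         accept

The string is accepted.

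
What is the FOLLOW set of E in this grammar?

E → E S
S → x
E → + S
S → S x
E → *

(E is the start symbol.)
{ $, 'x' }

To compute FOLLOW(E), find every occurrence of E on a right-hand side N → α E β: add FIRST(β) \ {ε}, and if β is empty or nullable also add FOLLOW(N). Iterate to a fixed point.

E is the start symbol, so $ ∈ FOLLOW(E).
In E → E S: E is followed by S, add FIRST(S) \ {ε} = { 'x' }

Taking the union: FOLLOW(E) = { $, 'x' }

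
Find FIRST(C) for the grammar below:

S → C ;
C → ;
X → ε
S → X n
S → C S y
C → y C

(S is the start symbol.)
{ ';', 'y' }

To compute FIRST(C), examine every production with C on the left-hand side, reading each right-hand side left to right until a non-nullable symbol is reached.

From C → ;:
  - ';' is a terminal: add ';' and stop
From C → y C:
  - y is a terminal: add 'y' and stop

Collecting: FIRST(C) = { ';', 'y' }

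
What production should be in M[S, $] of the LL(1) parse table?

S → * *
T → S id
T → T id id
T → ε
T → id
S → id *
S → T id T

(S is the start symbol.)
To find M[S, $], we find productions for S where $ is in the predict set (PREDICT(N → α) = (FIRST(α) \ {ε}) ∪ (FOLLOW(N) if α ⇒* ε)).

Relevant sets:
  FIRST(T) = { '*', 'id', ε }

S → * *: PREDICT = { '*' }
S → id *: PREDICT = { 'id' }
S → T id T: PREDICT = { '*', 'id' }

M[S, $] is empty (no production applies)

Answer: Empty (error entry)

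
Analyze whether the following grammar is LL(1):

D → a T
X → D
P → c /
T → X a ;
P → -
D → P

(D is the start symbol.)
A grammar is LL(1) if for each non-terminal N with multiple productions, the predict sets of those productions are pairwise disjoint, where PREDICT(N → α) = (FIRST(α) \ {ε}) ∪ (FOLLOW(N) if α ⇒* ε).

Relevant sets:
  FIRST(P) = { '-', 'c' }

For D:
  PREDICT(D → a T) = { 'a' }
  PREDICT(D → P) = { '-', 'c' }
For P:
  PREDICT(P → c '/') = { 'c' }
  PREDICT(P → '-') = { '-' }
X, T have a single production, so nothing to check there.

All predict sets are disjoint. The grammar IS LL(1).

Answer: Yes, the grammar is LL(1).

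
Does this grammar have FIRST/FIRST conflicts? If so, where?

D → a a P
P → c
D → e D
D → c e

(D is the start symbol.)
Productions for D:
  D → a a P: FIRST = { 'a' }
  D → e D: FIRST = { 'e' }
  D → c e: FIRST = { 'c' }
P has only one production, so no FIRST/FIRST conflict is possible there.

All alternatives of each non-terminal have pairwise disjoint FIRST sets.

Answer: No FIRST/FIRST conflicts.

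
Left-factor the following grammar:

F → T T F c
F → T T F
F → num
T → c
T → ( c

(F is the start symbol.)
F → T T F F'
F' → c
F' → ε
F → num
T → c
T → ( c

Left-factoring transforms A → αβ₁ | αβ₂ into A → αA' and A' → β₁ | β₂
(α is the longest common prefix among the alternatives). Repeat until
no nonterminal has two alternatives with a common prefix.

Round 1: F has alternatives sharing prefix 'T T F'. Introduce F': F → T T F F'
  Add: F' → c
  Add: F' → ε

No remaining common prefixes — done.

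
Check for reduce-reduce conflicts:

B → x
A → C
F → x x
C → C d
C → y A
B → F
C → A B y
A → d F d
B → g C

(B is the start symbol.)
Yes — I7: [A → C .] vs [B → g C .]

A reduce-reduce conflict occurs when an LR(0) state has two complete items [A → α .] and [B → β .] — both call for a reduction, and with no lookahead the parser cannot choose between them.

Augment with B' → B and build the canonical LR(0) collection (I0 = CLOSURE({[B' → . B]}), then GOTO on every symbol after a dot until no new states appear). It has 18 states:
  I0: { [B → . F], [B → . g C], [B → . x], [B' → . B], [F → . x x] }  — shift
  I1: { [B' → B .] }  — accept
  I2: { [B → F .] }  — reduce
  I3: { [A → . C], [A → . d F d], [B → g . C], [C → . A B y], [C → . C d], [C → . y A] }  — shift
  I4: { [B → x .], [F → x . x] }  — shift, reduce
  I5: { [F → x x .] }  — reduce
  I6: { [B → . F], [B → . g C], [B → . x], [C → A . B y], [F → . x x] }  — shift
  I7: { [A → C .], [B → g C .], [C → C . d] }  — shift, 2 reduces
  I8: { [A → d . F d], [F → . x x] }  — shift
  I9: { [A → . C], [A → . d F d], [C → . A B y], [C → . C d], [C → . y A], [C → y . A] }  — shift
  I10: { [B → . F], [B → . g C], [B → . x], [C → A . B y], [C → y A .], [F → . x x] }  — shift, reduce
  I11: { [A → C .], [C → C . d] }  — shift, reduce
  I12: { [C → C d .] }  — reduce
  I13: { [C → A B . y] }  — shift
  I14: { [C → A B y .] }  — reduce
  I15: { [A → d F . d] }  — shift
  I16: { [F → x . x] }  — shift
  I17: { [A → d F d .] }  — reduce

I7 contains complete items [A → C .], [B → g C .] — reduce-reduce conflict.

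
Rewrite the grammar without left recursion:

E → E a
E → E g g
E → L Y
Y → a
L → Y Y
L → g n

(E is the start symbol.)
E → L Y E'
E' → a E'
E' → g g E'
E' → ε
Y → a
L → Y Y
L → g n

E is directly left-recursive. The standard transformation for
  A → A α₁ | ... | A α_m | β₁ | ... | β_n
is
  A  → β₁ A' | ... | β_n A'
  A' → α₁ A' | ... | α_m A' | ε

E → L Y becomes E → L Y E'
E → E a becomes E' → a E'
E → E g g becomes E' → g g E'
Add E' → ε

Productions for other non-terminals are unchanged:
  Y → a
  L → Y Y
  L → g n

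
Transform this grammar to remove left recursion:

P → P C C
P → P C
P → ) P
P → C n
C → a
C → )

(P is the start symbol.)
P → ) P P'
P → C n P'
P' → C C P'
P' → C P'
P' → ε
C → a
C → )

P is directly left-recursive. The standard transformation for
  A → A α₁ | ... | A α_m | β₁ | ... | β_n
is
  A  → β₁ A' | ... | β_n A'
  A' → α₁ A' | ... | α_m A' | ε

P → ) P becomes P → ) P P'
P → C n becomes P → C n P'
P → P C C becomes P' → C C P'
P → P C becomes P' → C P'
Add P' → ε

Productions for other non-terminals are unchanged:
  C → a
  C → )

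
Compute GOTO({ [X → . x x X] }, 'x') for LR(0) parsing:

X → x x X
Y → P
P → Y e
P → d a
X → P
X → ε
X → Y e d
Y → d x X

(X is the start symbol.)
GOTO(I, 'x') = CLOSURE({ [A → αX.β] : [A → α.Xβ] ∈ I, X = 'x' })

Items with dot before 'x', with the dot advanced:
  [X → . x x X] → [X → x . x X]
Closure adds nothing (no advanced item has the dot before a non-terminal).

GOTO = { [X → x . x X] }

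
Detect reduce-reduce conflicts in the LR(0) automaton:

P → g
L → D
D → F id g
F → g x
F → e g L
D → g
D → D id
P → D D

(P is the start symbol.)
A reduce-reduce conflict occurs when an LR(0) state has two complete items [A → α .] and [B → β .] — both call for a reduction, and with no lookahead the parser cannot choose between them.

Augment with P' → P and build the canonical LR(0) collection (I0 = CLOSURE({[P' → . P]}), then GOTO on every symbol after a dot until no new states appear). It has 15 states:
  I0: { [D → . D id], [D → . F id g], [D → . g], [F → . e g L], [F → . g x], [P → . D D], [P → . g], [P' → . P] }  — shift
  I1: { [D → . D id], [D → . F id g], [D → . g], [D → D . id], [F → . e g L], [F → . g x], [P → D . D] }  — shift
  I2: { [D → F . id g] }  — shift
  I3: { [P' → P .] }  — accept
  I4: { [F → e . g L] }  — shift
  I5: { [D → g .], [F → g . x], [P → g .] }  — shift, 2 reduces
  I6: { [F → g x .] }  — reduce
  I7: { [D → . D id], [D → . F id g], [D → . g], [F → . e g L], [F → . g x], [F → e g . L], [L → . D] }  — shift
  I8: { [D → D . id], [L → D .] }  — shift, reduce
  I9: { [F → e g L .] }  — reduce
  I10: { [D → g .], [F → g . x] }  — shift, reduce
  I11: { [D → D id .] }  — reduce
  I12: { [D → F id . g] }  — shift
  I13: { [D → F id g .] }  — reduce
  I14: { [D → D . id], [P → D D .] }  — shift, reduce

I5 contains complete items [D → g .], [P → g .] — reduce-reduce conflict.

Answer: Yes — I5: [D → g .] vs [P → g .]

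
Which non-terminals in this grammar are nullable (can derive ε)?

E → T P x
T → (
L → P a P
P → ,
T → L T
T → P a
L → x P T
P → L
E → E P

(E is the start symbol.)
None

A non-terminal is nullable if it can derive ε (the empty string): either it has an ε-production, or it has a production whose right-hand side consists entirely of nullable non-terminals.

There are no ε-productions, so no non-terminal can derive ε.
No non-terminals are nullable.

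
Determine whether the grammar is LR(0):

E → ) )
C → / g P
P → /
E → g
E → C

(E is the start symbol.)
Augment with E' → E and build the canonical LR(0) collection (I0 = CLOSURE({[E' → . E]}), then GOTO on every symbol after a dot until no new states appear). It has 10 states:
  I0: { [C → . / g P], [E → . ) )], [E → . C], [E → . g], [E' → . E] }  — shift
  I1: { [E → ) . )] }  — shift
  I2: { [C → / . g P] }  — shift
  I3: { [E → C .] }  — reduce
  I4: { [E' → E .] }  — accept
  I5: { [E → g .] }  — reduce
  I6: { [C → / g . P], [P → . /] }  — shift
  I7: { [P → / .] }  — reduce
  I8: { [C → / g P .] }  — reduce
  I9: { [E → ) ) .] }  — reduce

Every state is either a pure shift/goto state or contains exactly one complete item and nothing to shift — no conflicts. The grammar is LR(0).

Answer: Yes, the grammar is LR(0)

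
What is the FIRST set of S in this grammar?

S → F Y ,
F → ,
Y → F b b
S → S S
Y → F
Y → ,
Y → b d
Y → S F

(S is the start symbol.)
{ ',' }

To compute FIRST(S), examine every production with S on the left-hand side, reading each right-hand side left to right until a non-nullable symbol is reached.

FIRST sets of the other non-terminals involved (by the same procedure, iterated to a fixed point):
  FIRST(F) = { ',' }

From S → F Y ,:
  - F is a non-terminal: add FIRST(F) \ {ε} = { ',' }
    F is not nullable, so stop
From S → S S:
  - S is the symbol being defined: contributes nothing new
    S is not nullable, so stop

Collecting: FIRST(S) = { ',' }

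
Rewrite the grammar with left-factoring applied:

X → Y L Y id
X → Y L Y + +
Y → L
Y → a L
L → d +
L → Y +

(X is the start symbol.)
X → Y L Y X'
X' → id
X' → + +
Y → L
Y → a L
L → d +
L → Y +

Left-factoring transforms A → αβ₁ | αβ₂ into A → αA' and A' → β₁ | β₂
(α is the longest common prefix among the alternatives). Repeat until
no nonterminal has two alternatives with a common prefix.

Round 1: X has alternatives sharing prefix 'Y L Y'. Introduce X': X → Y L Y X'
  Add: X' → id
  Add: X' → + +

No remaining common prefixes — done.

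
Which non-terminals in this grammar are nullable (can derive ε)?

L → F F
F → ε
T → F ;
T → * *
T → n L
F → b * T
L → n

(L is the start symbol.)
ε-productions: F → ε
So F is immediately nullable.
L → F F: every symbol on the right is nullable, so L is nullable too.
No further non-terminal can be added: every production for the remaining non-terminals contains a terminal or a non-nullable non-terminal.
Nullable = { 'F', 'L' }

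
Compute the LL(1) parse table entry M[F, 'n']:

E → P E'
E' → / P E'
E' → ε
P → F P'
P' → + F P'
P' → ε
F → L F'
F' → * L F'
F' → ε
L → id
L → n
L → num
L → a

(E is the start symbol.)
F → L F'

To find M[F, 'n'], we find productions for F where 'n' is in the predict set (PREDICT(N → α) = (FIRST(α) \ {ε}) ∪ (FOLLOW(N) if α ⇒* ε)).

Relevant sets:
  FIRST(L) = { 'a', 'id', 'n', 'num' }

F → L F': PREDICT = { 'a', 'id', 'n', 'num' }
  'n' is in predict set, so this production goes in M[F, 'n']

M[F, 'n'] = F → L F'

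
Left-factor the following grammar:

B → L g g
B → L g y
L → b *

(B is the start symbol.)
Left-factoring transforms A → αβ₁ | αβ₂ into A → αA' and A' → β₁ | β₂
(α is the longest common prefix among the alternatives). Repeat until
no nonterminal has two alternatives with a common prefix.

Round 1: B has alternatives sharing prefix 'L g'. Introduce B': B → L g B'
  Add: B' → g
  Add: B' → y

No remaining common prefixes — done.

Resulting grammar:
B → L g B'
B' → g
B' → y
L → b *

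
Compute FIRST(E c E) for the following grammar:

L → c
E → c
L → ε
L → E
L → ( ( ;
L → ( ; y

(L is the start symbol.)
{ 'c' }

FIRST sets of the non-terminals involved (from the grammar, by fixed-point iteration):
  FIRST(E) = { 'c' }

To compute FIRST(E c E), process the symbols left to right:
Symbol E is a non-terminal. Add FIRST(E) \ {ε} = { 'c' }
E is not nullable (ε ∉ FIRST(E)), so stop here.
FIRST(E c E) = { 'c' }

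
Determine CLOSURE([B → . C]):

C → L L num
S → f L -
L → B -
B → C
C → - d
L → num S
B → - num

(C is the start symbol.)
{ [B → . - num], [B → . C], [C → . - d], [C → . L L num], [L → . B -], [L → . num S] }

To compute CLOSURE, for each item [A → α.Bβ] where B is a non-terminal, add [B → .γ] for all productions B → γ; repeat for the newly added items until nothing changes.

Start with: [B → . C]
  [B → . C] has the dot before C: add [C → . L L num], [C → . - d]
  [C → . L L num] has the dot before L: add [L → . B -], [L → . num S]
  [L → . B -] has the dot before B: add [B → . - num]
No further items can be added.

CLOSURE = { [B → . - num], [B → . C], [C → . - d], [C → . L L num], [L → . B -], [L → . num S] }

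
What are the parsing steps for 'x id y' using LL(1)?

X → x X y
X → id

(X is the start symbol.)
LL(1) parsing maintains a stack (initially the start symbol over $) and the input. At each step: if the stack top is a terminal, match it against the current input token; if it is a non-terminal N, replace it with the RHS of M[N, lookahead] (the unique production whose predict set contains the lookahead).

Stack is shown with the top on the left.

Stack    Input     Action
-------------------------
X $      x id y $  output X → x X y
x X y $  x id y $  match 'x'
X y $    id y $    output X → id
id y $   id y $    match 'id'
y $      y $       match 'y'
$        $         accept

The string is accepted.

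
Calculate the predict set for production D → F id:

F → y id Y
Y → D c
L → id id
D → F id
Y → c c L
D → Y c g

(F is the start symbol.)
{ 'y' }

PREDICT(D → F id) = (FIRST(RHS) \ {ε}) ∪ (FOLLOW(D) if ε ∈ FIRST(RHS), i.e. RHS ⇒* ε)
FIRST(F) = { 'y' }
FIRST(F id) = { 'y' }
ε ∉ FIRST(F id), so FOLLOW(D) is not added.
PREDICT(D → F id) = { 'y' }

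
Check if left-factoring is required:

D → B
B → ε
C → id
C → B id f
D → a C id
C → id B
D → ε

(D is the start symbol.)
Yes, C has productions with common prefix 'id'

Left-factoring is needed when two productions for the same non-terminal
share a common prefix on the right-hand side.

Productions for D:
  D → B
  D → a C id
  D → ε
Productions for C:
  C → id
  C → B id f
  C → id B

Found common prefix 'id' in productions for C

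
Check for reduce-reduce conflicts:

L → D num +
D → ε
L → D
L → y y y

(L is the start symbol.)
A reduce-reduce conflict occurs when an LR(0) state has two complete items [A → α .] and [B → β .] — both call for a reduction, and with no lookahead the parser cannot choose between them.

Augment with L' → L and build the canonical LR(0) collection (I0 = CLOSURE({[L' → . L]}), then GOTO on every symbol after a dot until no new states appear). It has 8 states:
  I0: { [D → .], [L → . D num +], [L → . D], [L → . y y y], [L' → . L] }  — shift, reduce
  I1: { [L → D . num +], [L → D .] }  — shift, reduce
  I2: { [L' → L .] }  — accept
  I3: { [L → y . y y] }  — shift
  I4: { [L → y y . y] }  — shift
  I5: { [L → y y y .] }  — reduce
  I6: { [L → D num . +] }  — shift
  I7: { [L → D num + .] }  — reduce

No state contains more than one complete item.

Answer: No reduce-reduce conflicts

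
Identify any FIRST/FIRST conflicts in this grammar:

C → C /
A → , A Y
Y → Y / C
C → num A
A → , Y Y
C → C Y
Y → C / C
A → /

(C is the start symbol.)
Yes. C → C '/' / C → num A on { 'num' }; C → C '/' / C → C Y on { 'num' }; C → num A / C → C Y on { 'num' }; A → ',' A Y / A → ',' Y Y on { ',' }; Y → Y '/' C / Y → C '/' C on { 'num' }

FIRST sets of the non-terminals at (or reachable through a nullable prefix from) the front of some alternative:
  FIRST(C) = { 'num' }
  FIRST(Y) = { 'num' }

Productions for C:
  C → C /: FIRST = { 'num' }
  C → num A: FIRST = { 'num' }
  C → C Y: FIRST = { 'num' }
Productions for A:
  A → , A Y: FIRST = { ',' }
  A → , Y Y: FIRST = { ',' }
  A → /: FIRST = { '/' }
Productions for Y:
  Y → Y / C: FIRST = { 'num' }
  Y → C / C: FIRST = { 'num' }

Conflict for C: C → C / and C → num A
  Overlap: { 'num' }
Conflict for C: C → C / and C → C Y
  Overlap: { 'num' }
Conflict for C: C → num A and C → C Y
  Overlap: { 'num' }
Conflict for A: A → , A Y and A → , Y Y
  Overlap: { ',' }
Conflict for Y: Y → Y / C and Y → C / C
  Overlap: { 'num' }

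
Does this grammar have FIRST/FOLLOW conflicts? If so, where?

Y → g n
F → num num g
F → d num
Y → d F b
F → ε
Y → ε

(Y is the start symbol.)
Nullable non-terminals: F, Y.

F: nullable alternative(s) F → ε; FOLLOW(F) = { 'b' }
  F → num num g: FIRST \ {ε} = { 'num' } — disjoint from FOLLOW(F)
  F → d num: FIRST \ {ε} = { 'd' } — disjoint from FOLLOW(F)
  F → ε: FIRST \ {ε} = { } — this is the only nullable alternative, skip

Y: nullable alternative(s) Y → ε; FOLLOW(Y) = { $ }
  Y → g n: FIRST \ {ε} = { 'g' } — disjoint from FOLLOW(Y)
  Y → d F b: FIRST \ {ε} = { 'd' } — disjoint from FOLLOW(Y)
  Y → ε: FIRST \ {ε} = { } — this is the only nullable alternative, skip

No FIRST/FOLLOW conflicts found.

Answer: No FIRST/FOLLOW conflicts.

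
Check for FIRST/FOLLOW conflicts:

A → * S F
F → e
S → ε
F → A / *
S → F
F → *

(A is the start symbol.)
A FIRST/FOLLOW conflict occurs when a non-terminal N has a nullable alternative N → β (β ⇒* ε) and another alternative N → α with FIRST(α) ∩ FOLLOW(N) ≠ ∅: on such a lookahead the parser cannot decide between expanding α and letting N vanish via β.

Nullable non-terminals: S.
FIRST sets used below: FIRST(F) = { '*', 'e' }

S: nullable alternative(s) S → ε; FOLLOW(S) = { '*', 'e' }
  S → ε: FIRST \ {ε} = { } — this is the only nullable alternative, skip
  S → F: FIRST \ {ε} = { '*', 'e' } — overlaps FOLLOW(S) on { '*', 'e' }: CONFLICT

A, F have no nullable alternative, so no FIRST/FOLLOW check is needed there.

So the grammar has 1 FIRST/FOLLOW conflict (marked CONFLICT above).

Answer: Yes. S → F with FOLLOW(S) on { '*', 'e' }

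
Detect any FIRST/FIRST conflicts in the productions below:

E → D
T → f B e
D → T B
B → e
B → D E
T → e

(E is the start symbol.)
FIRST sets of the non-terminals at (or reachable through a nullable prefix from) the front of some alternative:
  FIRST(D) = { 'e', 'f' }

Productions for T:
  T → f B e: FIRST = { 'f' }
  T → e: FIRST = { 'e' }
Productions for B:
  B → e: FIRST = { 'e' }
  B → D E: FIRST = { 'e', 'f' }
E, D have only one production, so no FIRST/FIRST conflict is possible there.

Conflict for B: B → e and B → D E
  Overlap: { 'e' }

Answer: Yes. B → e / B → D E on { 'e' }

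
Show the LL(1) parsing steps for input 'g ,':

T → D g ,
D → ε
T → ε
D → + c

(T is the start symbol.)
Stack is shown with the top on the left.

Stack    Input  Action
----------------------
T $      g , $  output T → D g ,
D g , $  g , $  output D → ε
g , $    g , $  match 'g'
, $      , $    match ','
$        $      accept

The string is accepted.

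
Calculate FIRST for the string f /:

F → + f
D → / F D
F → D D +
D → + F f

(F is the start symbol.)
{ 'f' }

To compute FIRST(f /), process the symbols left to right:
Symbol f is a terminal. Add 'f' and stop.
FIRST(f /) = { 'f' }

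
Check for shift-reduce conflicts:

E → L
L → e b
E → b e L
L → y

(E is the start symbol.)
No shift-reduce conflicts

A shift-reduce conflict occurs when an LR(0) state has both:
  - a complete (reduce) item [A → α .] (dot at the end), and
  - a shift item [B → β . c γ] (dot before a terminal).

Augment with E' → E and build the canonical LR(0) collection (I0 = CLOSURE({[E' → . E]}), then GOTO on every symbol after a dot until no new states appear). It has 9 states:
  I0: { [E → . L], [E → . b e L], [E' → . E], [L → . e b], [L → . y] }  — shift
  I1: { [E' → E .] }  — accept
  I2: { [E → L .] }  — reduce
  I3: { [E → b . e L] }  — shift
  I4: { [L → e . b] }  — shift
  I5: { [L → y .] }  — reduce
  I6: { [L → e b .] }  — reduce
  I7: { [E → b e . L], [L → . e b], [L → . y] }  — shift
  I8: { [E → b e L .] }  — reduce

No state contains both a complete item and a shift item.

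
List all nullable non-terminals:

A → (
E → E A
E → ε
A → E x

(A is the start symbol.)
{ 'E' }

A non-terminal is nullable if it can derive ε (the empty string): either it has an ε-production, or it has a production whose right-hand side consists entirely of nullable non-terminals.

ε-productions: E → ε
So E is immediately nullable.
No further non-terminal can be added: every production for the remaining non-terminals contains a terminal or a non-nullable non-terminal.
Nullable = { 'E' }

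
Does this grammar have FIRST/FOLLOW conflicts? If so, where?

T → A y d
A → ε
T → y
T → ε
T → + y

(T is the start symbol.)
Nullable non-terminals: A, T.
FIRST sets used below: FIRST(A) = { ε }
A has a nullable alternative but only one production, so nothing to check.

T: nullable alternative(s) T → ε; FOLLOW(T) = { $ }
  T → A y d: FIRST \ {ε} = { 'y' } — disjoint from FOLLOW(T)
  T → y: FIRST \ {ε} = { 'y' } — disjoint from FOLLOW(T)
  T → ε: FIRST \ {ε} = { } — this is the only nullable alternative, skip
  T → + y: FIRST \ {ε} = { '+' } — disjoint from FOLLOW(T)

No FIRST/FOLLOW conflicts found.

Answer: No FIRST/FOLLOW conflicts.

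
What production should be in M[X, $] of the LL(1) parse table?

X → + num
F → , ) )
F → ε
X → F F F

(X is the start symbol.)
To find M[X, $], we find productions for X where $ is in the predict set (PREDICT(N → α) = (FIRST(α) \ {ε}) ∪ (FOLLOW(N) if α ⇒* ε)).

Relevant sets:
  FIRST(F) = { ',', ε }
  FOLLOW(X) = { $ }

X → + num: PREDICT = { '+' }
X → F F F: PREDICT = { $, ',' }
  $ is in predict set, so this production goes in M[X, $]

M[X, $] = X → F F F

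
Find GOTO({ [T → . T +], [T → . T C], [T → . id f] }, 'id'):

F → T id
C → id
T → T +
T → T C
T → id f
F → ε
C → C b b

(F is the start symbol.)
GOTO(I, 'id') = CLOSURE({ [A → αX.β] : [A → α.Xβ] ∈ I, X = 'id' })

Items with dot before 'id', with the dot advanced:
  [T → . id f] → [T → id . f]
Closure adds nothing (no advanced item has the dot before a non-terminal).

GOTO = { [T → id . f] }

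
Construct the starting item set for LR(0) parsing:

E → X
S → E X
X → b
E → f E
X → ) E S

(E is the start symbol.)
First, augment the grammar with E' → E
I₀ = CLOSURE({ [E' → . E] }):
  [E' → . E] has the dot before E: add [E → . X], [E → . f E]
  [E → . X] has the dot before X: add [X → . b], [X → . ) E S]
No further items can be added.

I₀ = { [E → . X], [E → . f E], [E' → . E], [X → . ) E S], [X → . b] }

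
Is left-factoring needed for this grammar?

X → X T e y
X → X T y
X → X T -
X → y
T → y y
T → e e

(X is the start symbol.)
Left-factoring is needed when two productions for the same non-terminal
share a common prefix on the right-hand side.

Productions for X:
  X → X T e y
  X → X T y
  X → X T -
  X → y
Productions for T:
  T → y y
  T → e e

Found common prefix 'X T' in productions for X

Answer: Yes, X has productions with common prefix 'X T'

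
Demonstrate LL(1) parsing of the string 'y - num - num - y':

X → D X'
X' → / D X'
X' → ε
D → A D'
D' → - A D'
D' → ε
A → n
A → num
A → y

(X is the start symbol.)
Stack is shown with the top on the left.

Stack        Input                Action
----------------------------------------
X $          y - num - num - y $  output X → D X'
D X' $       y - num - num - y $  output D → A D'
A D' X' $    y - num - num - y $  output A → y
y D' X' $    y - num - num - y $  match 'y'
D' X' $      - num - num - y $    output D' → - A D'
- A D' X' $  - num - num - y $    match '-'
A D' X' $    num - num - y $      output A → num
num D' X' $  num - num - y $      match 'num'
D' X' $      - num - y $          output D' → - A D'
- A D' X' $  - num - y $          match '-'
A D' X' $    num - y $            output A → num
num D' X' $  num - y $            match 'num'
D' X' $      - y $                output D' → - A D'
- A D' X' $  - y $                match '-'
A D' X' $    y $                  output A → y
y D' X' $    y $                  match 'y'
D' X' $      $                    output D' → ε
X' $         $                    output X' → ε
$            $                    accept

The string is accepted.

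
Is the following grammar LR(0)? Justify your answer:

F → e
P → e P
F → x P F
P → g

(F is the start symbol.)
Yes, the grammar is LR(0)

A grammar is LR(0) if no state in the canonical LR(0) collection has:
  - both a shift item (dot before a terminal) and a complete item (shift-reduce conflict), or
  - two or more complete items (reduce-reduce conflict; the accept item [F' → F .] counts as a complete item here).

Augment with F' → F and build the canonical LR(0) collection (I0 = CLOSURE({[F' → . F]}), then GOTO on every symbol after a dot until no new states appear). It has 9 states:
  I0: { [F → . e], [F → . x P F], [F' → . F] }  — shift
  I1: { [F' → F .] }  — accept
  I2: { [F → e .] }  — reduce
  I3: { [F → x . P F], [P → . e P], [P → . g] }  — shift
  I4: { [F → . e], [F → . x P F], [F → x P . F] }  — shift
  I5: { [P → . e P], [P → . g], [P → e . P] }  — shift
  I6: { [P → g .] }  — reduce
  I7: { [P → e P .] }  — reduce
  I8: { [F → x P F .] }  — reduce

Every state is either a pure shift/goto state or contains exactly one complete item and nothing to shift — no conflicts. The grammar is LR(0).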